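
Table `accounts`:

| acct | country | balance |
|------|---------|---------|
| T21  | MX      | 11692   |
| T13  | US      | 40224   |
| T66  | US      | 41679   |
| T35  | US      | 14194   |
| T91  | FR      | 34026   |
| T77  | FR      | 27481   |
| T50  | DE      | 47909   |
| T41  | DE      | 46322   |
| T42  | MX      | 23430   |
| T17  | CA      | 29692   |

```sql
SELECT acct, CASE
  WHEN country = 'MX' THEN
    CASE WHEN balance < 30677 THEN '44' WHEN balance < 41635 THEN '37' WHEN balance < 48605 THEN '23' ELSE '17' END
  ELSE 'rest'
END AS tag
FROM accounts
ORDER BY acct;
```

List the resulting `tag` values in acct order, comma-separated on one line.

rest, rest, 44, rest, rest, 44, rest, rest, rest, rest

acct=T13: country='US' → outer ELSE → rest
acct=T17: country='CA' → outer ELSE → rest
acct=T21: country='MX' → inner[balance < 30677] → 44
acct=T35: country='US' → outer ELSE → rest
acct=T41: country='DE' → outer ELSE → rest
acct=T42: country='MX' → inner[balance < 30677] → 44
acct=T50: country='DE' → outer ELSE → rest
acct=T66: country='US' → outer ELSE → rest
acct=T77: country='FR' → outer ELSE → rest
acct=T91: country='FR' → outer ELSE → rest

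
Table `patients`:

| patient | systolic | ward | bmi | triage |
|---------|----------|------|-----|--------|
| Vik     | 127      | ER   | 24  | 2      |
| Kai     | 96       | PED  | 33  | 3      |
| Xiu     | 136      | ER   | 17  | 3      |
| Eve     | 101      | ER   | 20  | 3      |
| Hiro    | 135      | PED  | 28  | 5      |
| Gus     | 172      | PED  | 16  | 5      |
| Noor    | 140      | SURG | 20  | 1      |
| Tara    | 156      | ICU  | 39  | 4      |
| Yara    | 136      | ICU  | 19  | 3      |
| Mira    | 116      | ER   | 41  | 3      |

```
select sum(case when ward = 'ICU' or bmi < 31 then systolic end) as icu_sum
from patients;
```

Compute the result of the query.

1103

patient=Vik: ✓ → 127
patient=Kai: ✗
patient=Xiu: ✓ → 136
patient=Eve: ✓ → 101
patient=Hiro: ✓ → 135
patient=Gus: ✓ → 172
patient=Noor: ✓ → 140
patient=Tara: ✓ → 156
patient=Yara: ✓ → 136
patient=Mira: ✗
icu_sum = 127 + 136 + 101 + 135 + 172 + 140 + 156 + 136 = 1103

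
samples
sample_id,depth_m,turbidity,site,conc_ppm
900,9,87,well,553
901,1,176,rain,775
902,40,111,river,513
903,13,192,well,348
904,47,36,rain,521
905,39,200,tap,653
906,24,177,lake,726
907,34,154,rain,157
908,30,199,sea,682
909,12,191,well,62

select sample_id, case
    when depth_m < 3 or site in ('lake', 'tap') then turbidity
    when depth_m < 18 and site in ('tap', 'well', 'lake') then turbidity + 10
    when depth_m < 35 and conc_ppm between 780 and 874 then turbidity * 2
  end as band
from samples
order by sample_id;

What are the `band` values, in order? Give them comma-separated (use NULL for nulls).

97, 176, NULL, 202, NULL, 200, 177, NULL, NULL, 201

sample_id=900: depth_m < 18 and site in ('tap', 'well', 'lake') → 97
sample_id=901: depth_m < 3 or site in ('lake', 'tap') → 176
sample_id=902: (no match → NULL) → NULL
sample_id=903: depth_m < 18 and site in ('tap', 'well', 'lake') → 202
sample_id=904: (no match → NULL) → NULL
sample_id=905: depth_m < 3 or site in ('lake', 'tap') → 200
sample_id=906: depth_m < 3 or site in ('lake', 'tap') → 177
sample_id=907: (no match → NULL) → NULL
sample_id=908: (no match → NULL) → NULL
sample_id=909: depth_m < 18 and site in ('tap', 'well', 'lake') → 201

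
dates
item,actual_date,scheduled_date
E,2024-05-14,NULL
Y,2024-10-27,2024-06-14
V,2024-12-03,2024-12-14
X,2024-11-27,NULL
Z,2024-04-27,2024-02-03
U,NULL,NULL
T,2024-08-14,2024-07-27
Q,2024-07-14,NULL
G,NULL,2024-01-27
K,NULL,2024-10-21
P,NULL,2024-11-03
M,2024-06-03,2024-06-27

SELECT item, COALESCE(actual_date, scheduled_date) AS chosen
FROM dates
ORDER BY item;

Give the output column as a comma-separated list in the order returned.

item=E: actual_date=2024-05-14 → 2024-05-14
item=G: actual_date=NULL, scheduled_date=2024-01-27 → 2024-01-27
item=K: actual_date=NULL, scheduled_date=2024-10-21 → 2024-10-21
item=M: actual_date=2024-06-03 → 2024-06-03
item=P: actual_date=NULL, scheduled_date=2024-11-03 → 2024-11-03
item=Q: actual_date=2024-07-14 → 2024-07-14
item=T: actual_date=2024-08-14 → 2024-08-14
item=U: actual_date=NULL, scheduled_date=NULL (all NULL) → NULL
item=V: actual_date=2024-12-03 → 2024-12-03
item=X: actual_date=2024-11-27 → 2024-11-27
item=Y: actual_date=2024-10-27 → 2024-10-27
item=Z: actual_date=2024-04-27 → 2024-04-27

2024-05-14, 2024-01-27, 2024-10-21, 2024-06-03, 2024-11-03, 2024-07-14, 2024-08-14, NULL, 2024-12-03, 2024-11-27, 2024-10-27, 2024-04-27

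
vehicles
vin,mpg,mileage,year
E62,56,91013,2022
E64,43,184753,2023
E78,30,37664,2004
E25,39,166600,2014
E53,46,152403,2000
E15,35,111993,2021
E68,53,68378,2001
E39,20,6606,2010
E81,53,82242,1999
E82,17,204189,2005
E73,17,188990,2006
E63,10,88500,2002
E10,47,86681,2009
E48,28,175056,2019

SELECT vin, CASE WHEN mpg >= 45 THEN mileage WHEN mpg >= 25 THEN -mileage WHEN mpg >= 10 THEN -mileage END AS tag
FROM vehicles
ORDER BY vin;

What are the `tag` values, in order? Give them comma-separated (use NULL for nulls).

vin=E10: mpg >= 45 → 86681
vin=E15: mpg >= 25 → -111993
vin=E25: mpg >= 25 → -166600
vin=E39: mpg >= 10 → -6606
vin=E48: mpg >= 25 → -175056
vin=E53: mpg >= 45 → 152403
vin=E62: mpg >= 45 → 91013
vin=E63: mpg >= 10 → -88500
vin=E64: mpg >= 25 → -184753
vin=E68: mpg >= 45 → 68378
vin=E73: mpg >= 10 → -188990
vin=E78: mpg >= 25 → -37664
vin=E81: mpg >= 45 → 82242
vin=E82: mpg >= 10 → -204189

86681, -111993, -166600, -6606, -175056, 152403, 91013, -88500, -184753, 68378, -188990, -37664, 82242, -204189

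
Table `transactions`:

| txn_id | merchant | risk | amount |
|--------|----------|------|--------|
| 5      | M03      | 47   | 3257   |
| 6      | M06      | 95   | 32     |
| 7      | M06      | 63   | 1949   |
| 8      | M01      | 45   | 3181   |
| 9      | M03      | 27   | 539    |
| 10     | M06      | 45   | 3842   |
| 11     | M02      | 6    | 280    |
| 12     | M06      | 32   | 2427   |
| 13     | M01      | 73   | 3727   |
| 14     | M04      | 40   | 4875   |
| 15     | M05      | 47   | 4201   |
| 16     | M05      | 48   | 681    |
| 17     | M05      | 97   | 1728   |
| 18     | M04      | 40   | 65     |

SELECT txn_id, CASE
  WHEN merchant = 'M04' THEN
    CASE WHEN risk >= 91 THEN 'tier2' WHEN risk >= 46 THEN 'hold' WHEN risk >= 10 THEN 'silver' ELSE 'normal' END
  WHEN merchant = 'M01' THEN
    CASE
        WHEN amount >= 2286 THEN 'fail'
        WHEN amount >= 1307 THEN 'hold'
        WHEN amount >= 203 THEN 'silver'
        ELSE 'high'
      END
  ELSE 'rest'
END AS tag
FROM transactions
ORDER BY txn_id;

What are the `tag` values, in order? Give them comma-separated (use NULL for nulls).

txn_id=5: merchant='M03' → outer ELSE → rest
txn_id=6: merchant='M06' → outer ELSE → rest
txn_id=7: merchant='M06' → outer ELSE → rest
txn_id=8: merchant='M01' → inner[amount >= 2286] → fail
txn_id=9: merchant='M03' → outer ELSE → rest
txn_id=10: merchant='M06' → outer ELSE → rest
txn_id=11: merchant='M02' → outer ELSE → rest
txn_id=12: merchant='M06' → outer ELSE → rest
txn_id=13: merchant='M01' → inner[amount >= 2286] → fail
txn_id=14: merchant='M04' → inner[risk >= 10] → silver
txn_id=15: merchant='M05' → outer ELSE → rest
txn_id=16: merchant='M05' → outer ELSE → rest
txn_id=17: merchant='M05' → outer ELSE → rest
txn_id=18: merchant='M04' → inner[risk >= 10] → silver

rest, rest, rest, fail, rest, rest, rest, rest, fail, silver, rest, rest, rest, silver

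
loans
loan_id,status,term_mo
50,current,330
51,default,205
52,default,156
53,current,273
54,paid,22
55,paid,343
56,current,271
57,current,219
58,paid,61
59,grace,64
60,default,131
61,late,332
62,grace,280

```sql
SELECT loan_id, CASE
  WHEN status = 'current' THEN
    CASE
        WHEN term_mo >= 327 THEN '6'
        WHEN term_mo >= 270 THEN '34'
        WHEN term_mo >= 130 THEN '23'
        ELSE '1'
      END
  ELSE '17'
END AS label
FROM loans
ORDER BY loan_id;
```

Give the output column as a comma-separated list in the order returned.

6, 17, 17, 34, 17, 17, 34, 23, 17, 17, 17, 17, 17

loan_id=50: status='current' → inner[term_mo >= 327] → 6
loan_id=51: status='default' → outer ELSE → 17
loan_id=52: status='default' → outer ELSE → 17
loan_id=53: status='current' → inner[term_mo >= 270] → 34
loan_id=54: status='paid' → outer ELSE → 17
loan_id=55: status='paid' → outer ELSE → 17
loan_id=56: status='current' → inner[term_mo >= 270] → 34
loan_id=57: status='current' → inner[term_mo >= 130] → 23
loan_id=58: status='paid' → outer ELSE → 17
loan_id=59: status='grace' → outer ELSE → 17
loan_id=60: status='default' → outer ELSE → 17
loan_id=61: status='late' → outer ELSE → 17
loan_id=62: status='grace' → outer ELSE → 17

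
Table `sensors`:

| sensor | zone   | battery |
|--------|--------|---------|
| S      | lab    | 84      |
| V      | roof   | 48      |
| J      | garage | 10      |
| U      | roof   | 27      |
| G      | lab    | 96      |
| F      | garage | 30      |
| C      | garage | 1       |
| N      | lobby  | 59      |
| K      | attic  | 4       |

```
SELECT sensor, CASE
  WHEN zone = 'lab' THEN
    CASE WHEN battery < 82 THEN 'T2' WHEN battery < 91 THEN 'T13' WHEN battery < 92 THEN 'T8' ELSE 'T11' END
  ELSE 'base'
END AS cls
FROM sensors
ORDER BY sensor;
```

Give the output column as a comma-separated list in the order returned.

base, base, T11, base, base, base, T13, base, base

sensor=C: zone='garage' → outer ELSE → base
sensor=F: zone='garage' → outer ELSE → base
sensor=G: zone='lab' → inner[ELSE] → T11
sensor=J: zone='garage' → outer ELSE → base
sensor=K: zone='attic' → outer ELSE → base
sensor=N: zone='lobby' → outer ELSE → base
sensor=S: zone='lab' → inner[battery < 91] → T13
sensor=U: zone='roof' → outer ELSE → base
sensor=V: zone='roof' → outer ELSE → base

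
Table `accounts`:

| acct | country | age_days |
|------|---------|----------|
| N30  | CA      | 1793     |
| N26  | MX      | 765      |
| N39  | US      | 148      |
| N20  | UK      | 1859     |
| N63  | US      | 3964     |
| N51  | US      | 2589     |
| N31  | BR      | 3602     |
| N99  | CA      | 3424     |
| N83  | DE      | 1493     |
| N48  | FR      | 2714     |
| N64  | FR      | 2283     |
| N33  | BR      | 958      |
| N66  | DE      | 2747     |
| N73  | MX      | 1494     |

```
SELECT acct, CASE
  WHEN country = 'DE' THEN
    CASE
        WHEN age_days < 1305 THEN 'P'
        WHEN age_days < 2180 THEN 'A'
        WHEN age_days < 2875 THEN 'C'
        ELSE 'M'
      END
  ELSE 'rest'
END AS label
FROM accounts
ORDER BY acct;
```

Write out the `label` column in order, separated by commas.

rest, rest, rest, rest, rest, rest, rest, rest, rest, rest, C, rest, A, rest

acct=N20: country='UK' → outer ELSE → rest
acct=N26: country='MX' → outer ELSE → rest
acct=N30: country='CA' → outer ELSE → rest
acct=N31: country='BR' → outer ELSE → rest
acct=N33: country='BR' → outer ELSE → rest
acct=N39: country='US' → outer ELSE → rest
acct=N48: country='FR' → outer ELSE → rest
acct=N51: country='US' → outer ELSE → rest
acct=N63: country='US' → outer ELSE → rest
acct=N64: country='FR' → outer ELSE → rest
acct=N66: country='DE' → inner[age_days < 2875] → C
acct=N73: country='MX' → outer ELSE → rest
acct=N83: country='DE' → inner[age_days < 2180] → A
acct=N99: country='CA' → outer ELSE → rest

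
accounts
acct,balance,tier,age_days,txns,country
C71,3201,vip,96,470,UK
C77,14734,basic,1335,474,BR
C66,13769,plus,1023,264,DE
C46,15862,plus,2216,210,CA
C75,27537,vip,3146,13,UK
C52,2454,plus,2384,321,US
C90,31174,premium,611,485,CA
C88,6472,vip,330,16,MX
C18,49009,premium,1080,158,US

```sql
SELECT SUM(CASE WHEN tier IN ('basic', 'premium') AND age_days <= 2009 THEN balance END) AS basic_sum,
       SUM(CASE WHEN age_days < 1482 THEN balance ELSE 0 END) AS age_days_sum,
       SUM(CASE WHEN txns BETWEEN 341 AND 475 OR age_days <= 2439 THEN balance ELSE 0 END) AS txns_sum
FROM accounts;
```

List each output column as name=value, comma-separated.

[basic_sum: tier IN ('basic', 'premium') AND age_days <= 2009]
acct=C71: ✗
acct=C77: ✓ → 14734
acct=C66: ✗
acct=C46: ✗
acct=C75: ✗
acct=C52: ✗
acct=C90: ✓ → 31174
acct=C88: ✗
acct=C18: ✓ → 49009
basic_sum = 14734 + 31174 + 49009 = 94917
—
[age_days_sum: age_days < 1482]
acct=C71: ✓ → 3201
acct=C77: ✓ → 14734
acct=C66: ✓ → 13769
acct=C46: ✗
acct=C75: ✗
acct=C52: ✗
acct=C90: ✓ → 31174
acct=C88: ✓ → 6472
acct=C18: ✓ → 49009
age_days_sum = 3201 + 14734 + 13769 + 31174 + 6472 + 49009 = 118359
—
[txns_sum: txns BETWEEN 341 AND 475 OR age_days <= 2439]
acct=C71: ✓ → 3201
acct=C77: ✓ → 14734
acct=C66: ✓ → 13769
acct=C46: ✓ → 15862
acct=C75: ✗
acct=C52: ✓ → 2454
acct=C90: ✓ → 31174
acct=C88: ✓ → 6472
acct=C18: ✓ → 49009
txns_sum = 3201 + 14734 + 13769 + 15862 + 2454 + 31174 + 6472 + 49009 = 136675

basic_sum=94917, age_days_sum=118359, txns_sum=136675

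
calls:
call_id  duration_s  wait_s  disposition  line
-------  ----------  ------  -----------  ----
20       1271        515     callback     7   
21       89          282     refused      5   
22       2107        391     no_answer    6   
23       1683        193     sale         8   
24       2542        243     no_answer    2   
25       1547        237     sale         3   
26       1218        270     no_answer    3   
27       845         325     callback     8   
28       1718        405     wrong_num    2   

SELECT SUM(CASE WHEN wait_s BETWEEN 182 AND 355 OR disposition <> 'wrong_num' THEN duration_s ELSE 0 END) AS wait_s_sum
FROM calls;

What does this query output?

11302

call_id=20: ✓ → 1271
call_id=21: ✓ → 89
call_id=22: ✓ → 2107
call_id=23: ✓ → 1683
call_id=24: ✓ → 2542
call_id=25: ✓ → 1547
call_id=26: ✓ → 1218
call_id=27: ✓ → 845
call_id=28: ✗
wait_s_sum = 1271 + 89 + 2107 + 1683 + 2542 + 1547 + 1218 + 845 = 11302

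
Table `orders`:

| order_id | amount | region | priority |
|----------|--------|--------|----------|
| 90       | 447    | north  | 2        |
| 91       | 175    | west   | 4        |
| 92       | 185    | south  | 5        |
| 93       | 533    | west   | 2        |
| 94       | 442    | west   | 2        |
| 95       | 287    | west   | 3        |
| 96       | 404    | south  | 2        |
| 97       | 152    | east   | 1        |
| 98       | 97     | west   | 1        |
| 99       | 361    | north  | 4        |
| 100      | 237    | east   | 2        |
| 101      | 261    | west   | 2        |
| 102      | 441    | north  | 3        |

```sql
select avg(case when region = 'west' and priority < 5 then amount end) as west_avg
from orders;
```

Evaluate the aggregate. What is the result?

order_id=90: ✗
order_id=91: ✓ → 175
order_id=92: ✗
order_id=93: ✓ → 533
order_id=94: ✓ → 442
order_id=95: ✓ → 287
order_id=96: ✗
order_id=97: ✗
order_id=98: ✓ → 97
order_id=99: ✗
order_id=100: ✗
order_id=101: ✓ → 261
order_id=102: ✗
west_avg = (175 + 533 + 442 + 287 + 97 + 261) / 6 = 299.1666666667

299.1666666667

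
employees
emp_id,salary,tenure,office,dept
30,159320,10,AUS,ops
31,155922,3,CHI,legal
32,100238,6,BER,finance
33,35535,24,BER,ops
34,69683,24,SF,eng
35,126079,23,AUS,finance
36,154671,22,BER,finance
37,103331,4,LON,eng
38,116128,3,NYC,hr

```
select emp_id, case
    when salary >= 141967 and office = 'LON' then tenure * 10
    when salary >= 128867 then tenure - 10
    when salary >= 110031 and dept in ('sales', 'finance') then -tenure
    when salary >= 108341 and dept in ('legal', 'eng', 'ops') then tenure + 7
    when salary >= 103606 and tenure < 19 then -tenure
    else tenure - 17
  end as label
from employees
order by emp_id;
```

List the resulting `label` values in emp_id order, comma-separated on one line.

0, -7, -11, 7, 7, -23, 12, -13, -3

emp_id=30: salary >= 128867 → 0
emp_id=31: salary >= 128867 → -7
emp_id=32: ELSE → -11
emp_id=33: ELSE → 7
emp_id=34: ELSE → 7
emp_id=35: salary >= 110031 and dept in ('sales', 'finance') → -23
emp_id=36: salary >= 128867 → 12
emp_id=37: ELSE → -13
emp_id=38: salary >= 103606 and tenure < 19 → -3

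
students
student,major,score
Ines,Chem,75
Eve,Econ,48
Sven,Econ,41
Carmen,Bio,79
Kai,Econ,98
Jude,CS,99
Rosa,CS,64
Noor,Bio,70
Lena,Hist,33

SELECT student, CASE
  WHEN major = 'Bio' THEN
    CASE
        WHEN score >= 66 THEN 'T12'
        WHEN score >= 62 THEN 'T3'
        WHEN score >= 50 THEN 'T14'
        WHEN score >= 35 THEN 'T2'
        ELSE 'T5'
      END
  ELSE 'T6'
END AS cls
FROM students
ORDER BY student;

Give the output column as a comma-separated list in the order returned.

student=Carmen: major='Bio' → inner[score >= 66] → T12
student=Eve: major='Econ' → outer ELSE → T6
student=Ines: major='Chem' → outer ELSE → T6
student=Jude: major='CS' → outer ELSE → T6
student=Kai: major='Econ' → outer ELSE → T6
student=Lena: major='Hist' → outer ELSE → T6
student=Noor: major='Bio' → inner[score >= 66] → T12
student=Rosa: major='CS' → outer ELSE → T6
student=Sven: major='Econ' → outer ELSE → T6

T12, T6, T6, T6, T6, T6, T12, T6, T6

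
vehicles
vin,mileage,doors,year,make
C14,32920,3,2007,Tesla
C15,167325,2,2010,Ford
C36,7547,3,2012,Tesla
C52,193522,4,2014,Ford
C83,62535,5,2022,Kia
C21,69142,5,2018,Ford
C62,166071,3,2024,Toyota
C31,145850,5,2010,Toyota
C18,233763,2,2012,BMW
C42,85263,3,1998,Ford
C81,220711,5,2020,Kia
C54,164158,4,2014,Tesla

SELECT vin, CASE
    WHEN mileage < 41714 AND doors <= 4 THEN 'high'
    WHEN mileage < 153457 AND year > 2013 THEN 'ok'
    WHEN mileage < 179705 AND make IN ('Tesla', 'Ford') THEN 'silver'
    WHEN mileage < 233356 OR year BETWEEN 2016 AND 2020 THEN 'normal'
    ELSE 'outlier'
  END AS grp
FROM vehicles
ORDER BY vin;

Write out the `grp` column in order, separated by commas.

vin=C14: mileage < 41714 AND doors <= 4 → high
vin=C15: mileage < 179705 AND make IN ('Tesla', 'Ford') → silver
vin=C18: ELSE → outlier
vin=C21: mileage < 153457 AND year > 2013 → ok
vin=C31: mileage < 233356 OR year BETWEEN 2016 AND 2020 → normal
vin=C36: mileage < 41714 AND doors <= 4 → high
vin=C42: mileage < 179705 AND make IN ('Tesla', 'Ford') → silver
vin=C52: mileage < 233356 OR year BETWEEN 2016 AND 2020 → normal
vin=C54: mileage < 179705 AND make IN ('Tesla', 'Ford') → silver
vin=C62: mileage < 233356 OR year BETWEEN 2016 AND 2020 → normal
vin=C81: mileage < 233356 OR year BETWEEN 2016 AND 2020 → normal
vin=C83: mileage < 153457 AND year > 2013 → ok

high, silver, outlier, ok, normal, high, silver, normal, silver, normal, normal, ok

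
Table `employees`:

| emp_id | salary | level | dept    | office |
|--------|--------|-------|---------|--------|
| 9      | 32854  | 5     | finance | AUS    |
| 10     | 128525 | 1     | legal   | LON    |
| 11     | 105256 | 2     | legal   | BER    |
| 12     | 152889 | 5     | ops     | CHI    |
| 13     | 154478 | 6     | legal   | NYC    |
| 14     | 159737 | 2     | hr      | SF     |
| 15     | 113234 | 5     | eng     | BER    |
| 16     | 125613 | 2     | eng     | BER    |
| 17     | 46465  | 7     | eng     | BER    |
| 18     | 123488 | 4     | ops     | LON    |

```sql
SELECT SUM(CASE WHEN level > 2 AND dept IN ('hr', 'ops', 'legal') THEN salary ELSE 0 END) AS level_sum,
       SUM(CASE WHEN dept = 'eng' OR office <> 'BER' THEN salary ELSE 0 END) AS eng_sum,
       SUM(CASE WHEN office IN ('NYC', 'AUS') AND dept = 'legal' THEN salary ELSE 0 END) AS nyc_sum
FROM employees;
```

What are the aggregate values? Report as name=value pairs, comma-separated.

[level_sum: level > 2 AND dept IN ('hr', 'ops', 'legal')]
emp_id=9: ✗
emp_id=10: ✗
emp_id=11: ✗
emp_id=12: ✓ → 152889
emp_id=13: ✓ → 154478
emp_id=14: ✗
emp_id=15: ✗
emp_id=16: ✗
emp_id=17: ✗
emp_id=18: ✓ → 123488
level_sum = 152889 + 154478 + 123488 = 430855
—
[eng_sum: dept = 'eng' OR office <> 'BER']
emp_id=9: ✓ → 32854
emp_id=10: ✓ → 128525
emp_id=11: ✗
emp_id=12: ✓ → 152889
emp_id=13: ✓ → 154478
emp_id=14: ✓ → 159737
emp_id=15: ✓ → 113234
emp_id=16: ✓ → 125613
emp_id=17: ✓ → 46465
emp_id=18: ✓ → 123488
eng_sum = 32854 + 128525 + 152889 + 154478 + 159737 + 113234 + 125613 + 46465 + 123488 = 1037283
—
[nyc_sum: office IN ('NYC', 'AUS') AND dept = 'legal']
emp_id=9: ✗
emp_id=10: ✗
emp_id=11: ✗
emp_id=12: ✗
emp_id=13: ✓ → 154478
emp_id=14: ✗
emp_id=15: ✗
emp_id=16: ✗
emp_id=17: ✗
emp_id=18: ✗
nyc_sum = 154478

level_sum=430855, eng_sum=1037283, nyc_sum=154478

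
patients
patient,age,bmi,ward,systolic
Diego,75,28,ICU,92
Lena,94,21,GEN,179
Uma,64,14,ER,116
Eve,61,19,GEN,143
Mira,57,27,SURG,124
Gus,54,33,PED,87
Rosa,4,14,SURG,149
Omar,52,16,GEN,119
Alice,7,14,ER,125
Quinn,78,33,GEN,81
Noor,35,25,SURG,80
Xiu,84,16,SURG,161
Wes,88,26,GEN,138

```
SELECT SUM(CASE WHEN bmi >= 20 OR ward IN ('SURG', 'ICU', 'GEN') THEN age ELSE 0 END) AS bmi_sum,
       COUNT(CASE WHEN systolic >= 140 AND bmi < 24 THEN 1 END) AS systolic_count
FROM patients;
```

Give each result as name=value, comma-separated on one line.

[bmi_sum: bmi >= 20 OR ward IN ('SURG', 'ICU', 'GEN')]
patient=Diego: ✓ → 75
patient=Lena: ✓ → 94
patient=Uma: ✗
patient=Eve: ✓ → 61
patient=Mira: ✓ → 57
patient=Gus: ✓ → 54
patient=Rosa: ✓ → 4
patient=Omar: ✓ → 52
patient=Alice: ✗
patient=Quinn: ✓ → 78
patient=Noor: ✓ → 35
patient=Xiu: ✓ → 84
patient=Wes: ✓ → 88
bmi_sum = 75 + 94 + 61 + 57 + 54 + 4 + 52 + 78 + 35 + 84 + 88 = 682
—
[systolic_count: systolic >= 140 AND bmi < 24]
patient=Diego: ✗
patient=Lena: ✓ → 1
patient=Uma: ✗
patient=Eve: ✓ → 1
patient=Mira: ✗
patient=Gus: ✗
patient=Rosa: ✓ → 1
patient=Omar: ✗
patient=Alice: ✗
patient=Quinn: ✗
patient=Noor: ✗
patient=Xiu: ✓ → 1
patient=Wes: ✗
systolic_count = COUNT(1, 1, 1, 1) = 4

bmi_sum=682, systolic_count=4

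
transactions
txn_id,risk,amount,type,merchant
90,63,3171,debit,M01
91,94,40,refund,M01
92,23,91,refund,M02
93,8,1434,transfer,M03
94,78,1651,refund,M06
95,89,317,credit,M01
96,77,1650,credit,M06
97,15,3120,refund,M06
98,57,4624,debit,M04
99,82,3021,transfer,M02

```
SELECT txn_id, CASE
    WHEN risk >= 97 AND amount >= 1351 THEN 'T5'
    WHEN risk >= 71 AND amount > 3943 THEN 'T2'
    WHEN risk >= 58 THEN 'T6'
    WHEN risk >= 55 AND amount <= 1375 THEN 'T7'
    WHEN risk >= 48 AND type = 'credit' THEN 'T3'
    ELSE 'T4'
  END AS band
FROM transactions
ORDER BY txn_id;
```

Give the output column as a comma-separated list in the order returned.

T6, T6, T4, T4, T6, T6, T6, T4, T4, T6

txn_id=90: risk >= 58 → T6
txn_id=91: risk >= 58 → T6
txn_id=92: ELSE → T4
txn_id=93: ELSE → T4
txn_id=94: risk >= 58 → T6
txn_id=95: risk >= 58 → T6
txn_id=96: risk >= 58 → T6
txn_id=97: ELSE → T4
txn_id=98: ELSE → T4
txn_id=99: risk >= 58 → T6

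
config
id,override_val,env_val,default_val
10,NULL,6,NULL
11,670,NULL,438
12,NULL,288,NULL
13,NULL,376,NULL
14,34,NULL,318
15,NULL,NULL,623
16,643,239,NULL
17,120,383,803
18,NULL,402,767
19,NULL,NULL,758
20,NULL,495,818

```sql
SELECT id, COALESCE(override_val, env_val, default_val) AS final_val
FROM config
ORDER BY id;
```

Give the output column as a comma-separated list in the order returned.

id=10: override_val=NULL, env_val=6 → 6
id=11: override_val=670 → 670
id=12: override_val=NULL, env_val=288 → 288
id=13: override_val=NULL, env_val=376 → 376
id=14: override_val=34 → 34
id=15: override_val=NULL, env_val=NULL, default_val=623 → 623
id=16: override_val=643 → 643
id=17: override_val=120 → 120
id=18: override_val=NULL, env_val=402 → 402
id=19: override_val=NULL, env_val=NULL, default_val=758 → 758
id=20: override_val=NULL, env_val=495 → 495

6, 670, 288, 376, 34, 623, 643, 120, 402, 758, 495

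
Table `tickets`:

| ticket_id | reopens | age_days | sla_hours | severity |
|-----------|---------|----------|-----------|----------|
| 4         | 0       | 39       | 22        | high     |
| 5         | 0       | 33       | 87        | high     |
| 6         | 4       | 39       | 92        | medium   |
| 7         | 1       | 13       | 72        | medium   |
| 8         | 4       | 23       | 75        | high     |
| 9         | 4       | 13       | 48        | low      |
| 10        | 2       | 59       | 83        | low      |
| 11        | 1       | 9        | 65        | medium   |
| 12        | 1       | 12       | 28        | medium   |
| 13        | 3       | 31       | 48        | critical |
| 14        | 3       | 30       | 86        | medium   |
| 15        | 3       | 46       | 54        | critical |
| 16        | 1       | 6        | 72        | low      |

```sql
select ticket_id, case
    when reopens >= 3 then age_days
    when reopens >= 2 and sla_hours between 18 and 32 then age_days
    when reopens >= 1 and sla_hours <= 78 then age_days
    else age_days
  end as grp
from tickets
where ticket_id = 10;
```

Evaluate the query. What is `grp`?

59

ticket_id = 10: reopens=2, age_days=59, sla_hours=83, severity=low.
reopens >= 3 → false
reopens >= 2 and sla_hours between 18 and 32 → false
reopens >= 1 and sla_hours <= 78 → false
No prior WHEN matched → ELSE → 59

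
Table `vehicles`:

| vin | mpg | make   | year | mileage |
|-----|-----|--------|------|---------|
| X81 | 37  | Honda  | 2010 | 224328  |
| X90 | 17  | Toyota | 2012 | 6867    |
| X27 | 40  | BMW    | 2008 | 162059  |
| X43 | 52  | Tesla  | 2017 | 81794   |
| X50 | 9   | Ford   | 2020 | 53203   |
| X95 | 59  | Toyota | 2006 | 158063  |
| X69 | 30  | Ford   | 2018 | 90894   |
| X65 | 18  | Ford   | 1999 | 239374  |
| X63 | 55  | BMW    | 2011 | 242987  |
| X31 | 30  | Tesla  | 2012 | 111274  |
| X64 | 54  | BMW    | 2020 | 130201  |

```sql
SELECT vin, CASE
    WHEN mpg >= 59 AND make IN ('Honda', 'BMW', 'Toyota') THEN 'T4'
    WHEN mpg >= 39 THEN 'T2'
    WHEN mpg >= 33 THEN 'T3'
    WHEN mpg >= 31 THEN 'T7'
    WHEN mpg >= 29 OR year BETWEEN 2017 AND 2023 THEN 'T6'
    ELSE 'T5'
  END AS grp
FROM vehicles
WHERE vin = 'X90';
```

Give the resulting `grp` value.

vin = X90: mpg=17, make=Toyota, year=2012, mileage=6867.
mpg >= 59 AND make IN ('Honda', 'BMW', 'Toyota') → false
mpg >= 39 → false
mpg >= 33 → false
mpg >= 31 → false
mpg >= 29 OR year BETWEEN 2017 AND 2023 → false
No prior WHEN matched → ELSE → T5

T5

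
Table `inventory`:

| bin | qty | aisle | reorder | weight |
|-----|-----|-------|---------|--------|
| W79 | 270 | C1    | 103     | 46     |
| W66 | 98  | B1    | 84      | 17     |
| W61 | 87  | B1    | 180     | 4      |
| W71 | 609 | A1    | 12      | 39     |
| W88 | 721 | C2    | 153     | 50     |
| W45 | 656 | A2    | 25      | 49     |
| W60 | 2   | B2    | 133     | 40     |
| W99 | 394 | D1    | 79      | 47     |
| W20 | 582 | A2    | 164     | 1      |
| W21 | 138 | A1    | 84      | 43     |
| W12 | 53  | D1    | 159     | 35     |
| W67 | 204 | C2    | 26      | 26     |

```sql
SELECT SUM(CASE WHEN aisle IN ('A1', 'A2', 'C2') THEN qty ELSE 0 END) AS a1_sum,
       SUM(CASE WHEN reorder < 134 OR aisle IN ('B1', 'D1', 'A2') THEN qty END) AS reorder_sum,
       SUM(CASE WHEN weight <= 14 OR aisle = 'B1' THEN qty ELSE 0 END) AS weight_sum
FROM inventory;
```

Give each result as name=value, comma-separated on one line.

[a1_sum: aisle IN ('A1', 'A2', 'C2')]
bin=W79: ✗
bin=W66: ✗
bin=W61: ✗
bin=W71: ✓ → 609
bin=W88: ✓ → 721
bin=W45: ✓ → 656
bin=W60: ✗
bin=W99: ✗
bin=W20: ✓ → 582
bin=W21: ✓ → 138
bin=W12: ✗
bin=W67: ✓ → 204
a1_sum = 609 + 721 + 656 + 582 + 138 + 204 = 2910
—
[reorder_sum: reorder < 134 OR aisle IN ('B1', 'D1', 'A2')]
bin=W79: ✓ → 270
bin=W66: ✓ → 98
bin=W61: ✓ → 87
bin=W71: ✓ → 609
bin=W88: ✗
bin=W45: ✓ → 656
bin=W60: ✓ → 2
bin=W99: ✓ → 394
bin=W20: ✓ → 582
bin=W21: ✓ → 138
bin=W12: ✓ → 53
bin=W67: ✓ → 204
reorder_sum = 270 + 98 + 87 + 609 + 656 + 2 + 394 + 582 + 138 + 53 + 204 = 3093
—
[weight_sum: weight <= 14 OR aisle = 'B1']
bin=W79: ✗
bin=W66: ✓ → 98
bin=W61: ✓ → 87
bin=W71: ✗
bin=W88: ✗
bin=W45: ✗
bin=W60: ✗
bin=W99: ✗
bin=W20: ✓ → 582
bin=W21: ✗
bin=W12: ✗
bin=W67: ✗
weight_sum = 98 + 87 + 582 = 767

a1_sum=2910, reorder_sum=3093, weight_sum=767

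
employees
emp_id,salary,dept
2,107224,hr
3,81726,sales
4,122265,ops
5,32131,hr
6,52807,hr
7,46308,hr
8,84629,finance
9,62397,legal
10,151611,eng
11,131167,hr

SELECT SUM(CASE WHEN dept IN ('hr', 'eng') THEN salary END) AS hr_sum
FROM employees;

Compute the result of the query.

emp_id=2: ✓ → 107224
emp_id=3: ✗
emp_id=4: ✗
emp_id=5: ✓ → 32131
emp_id=6: ✓ → 52807
emp_id=7: ✓ → 46308
emp_id=8: ✗
emp_id=9: ✗
emp_id=10: ✓ → 151611
emp_id=11: ✓ → 131167
hr_sum = 107224 + 32131 + 52807 + 46308 + 151611 + 131167 = 521248

521248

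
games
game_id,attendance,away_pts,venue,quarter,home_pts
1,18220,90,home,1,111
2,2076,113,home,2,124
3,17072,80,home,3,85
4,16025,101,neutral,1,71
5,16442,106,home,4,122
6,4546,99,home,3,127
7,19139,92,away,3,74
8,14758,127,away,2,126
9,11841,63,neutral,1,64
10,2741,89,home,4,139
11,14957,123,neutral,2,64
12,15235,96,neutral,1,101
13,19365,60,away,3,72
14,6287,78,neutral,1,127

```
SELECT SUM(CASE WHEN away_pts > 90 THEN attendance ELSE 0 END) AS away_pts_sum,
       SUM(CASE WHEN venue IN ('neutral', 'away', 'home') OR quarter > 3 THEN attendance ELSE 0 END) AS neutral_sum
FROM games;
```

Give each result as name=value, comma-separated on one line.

away_pts_sum=103178, neutral_sum=178704

[away_pts_sum: away_pts > 90]
game_id=1: ✗
game_id=2: ✓ → 2076
game_id=3: ✗
game_id=4: ✓ → 16025
game_id=5: ✓ → 16442
game_id=6: ✓ → 4546
game_id=7: ✓ → 19139
game_id=8: ✓ → 14758
game_id=9: ✗
game_id=10: ✗
game_id=11: ✓ → 14957
game_id=12: ✓ → 15235
game_id=13: ✗
game_id=14: ✗
away_pts_sum = 2076 + 16025 + 16442 + 4546 + 19139 + 14758 + 14957 + 15235 = 103178
—
[neutral_sum: venue IN ('neutral', 'away', 'home') OR quarter > 3]
game_id=1: ✓ → 18220
game_id=2: ✓ → 2076
game_id=3: ✓ → 17072
game_id=4: ✓ → 16025
game_id=5: ✓ → 16442
game_id=6: ✓ → 4546
game_id=7: ✓ → 19139
game_id=8: ✓ → 14758
game_id=9: ✓ → 11841
game_id=10: ✓ → 2741
game_id=11: ✓ → 14957
game_id=12: ✓ → 15235
game_id=13: ✓ → 19365
game_id=14: ✓ → 6287
neutral_sum = 18220 + 2076 + 17072 + 16025 + 16442 + 4546 + 19139 + 14758 + 11841 + 2741 + 14957 + 15235 + 19365 + 6287 = 178704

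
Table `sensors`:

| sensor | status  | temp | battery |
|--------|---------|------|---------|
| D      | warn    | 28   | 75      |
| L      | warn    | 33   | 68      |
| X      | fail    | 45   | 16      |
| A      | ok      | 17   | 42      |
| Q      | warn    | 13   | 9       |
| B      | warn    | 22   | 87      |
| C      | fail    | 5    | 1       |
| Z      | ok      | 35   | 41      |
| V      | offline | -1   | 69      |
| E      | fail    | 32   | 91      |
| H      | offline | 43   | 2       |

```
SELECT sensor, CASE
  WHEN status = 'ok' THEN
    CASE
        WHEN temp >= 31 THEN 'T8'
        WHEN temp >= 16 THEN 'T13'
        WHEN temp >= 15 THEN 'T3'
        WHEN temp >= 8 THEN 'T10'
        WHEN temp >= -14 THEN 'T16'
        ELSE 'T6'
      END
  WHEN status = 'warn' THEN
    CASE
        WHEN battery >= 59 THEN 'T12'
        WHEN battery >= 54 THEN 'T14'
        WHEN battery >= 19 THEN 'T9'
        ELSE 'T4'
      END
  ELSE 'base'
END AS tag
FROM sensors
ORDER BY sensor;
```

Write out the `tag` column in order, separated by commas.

T13, T12, base, T12, base, base, T12, T4, base, base, T8

sensor=A: status='ok' → inner[temp >= 16] → T13
sensor=B: status='warn' → inner[battery >= 59] → T12
sensor=C: status='fail' → outer ELSE → base
sensor=D: status='warn' → inner[battery >= 59] → T12
sensor=E: status='fail' → outer ELSE → base
sensor=H: status='offline' → outer ELSE → base
sensor=L: status='warn' → inner[battery >= 59] → T12
sensor=Q: status='warn' → inner[ELSE] → T4
sensor=V: status='offline' → outer ELSE → base
sensor=X: status='fail' → outer ELSE → base
sensor=Z: status='ok' → inner[temp >= 31] → T8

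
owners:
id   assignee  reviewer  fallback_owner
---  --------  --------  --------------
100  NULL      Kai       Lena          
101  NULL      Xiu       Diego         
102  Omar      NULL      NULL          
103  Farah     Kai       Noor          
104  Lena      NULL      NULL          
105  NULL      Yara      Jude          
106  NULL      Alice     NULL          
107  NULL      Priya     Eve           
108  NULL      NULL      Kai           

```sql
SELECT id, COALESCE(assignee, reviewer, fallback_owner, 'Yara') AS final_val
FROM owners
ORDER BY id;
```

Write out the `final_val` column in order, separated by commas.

Kai, Xiu, Omar, Farah, Lena, Yara, Alice, Priya, Kai

id=100: assignee=NULL, reviewer=Kai → Kai
id=101: assignee=NULL, reviewer=Xiu → Xiu
id=102: assignee=Omar → Omar
id=103: assignee=Farah → Farah
id=104: assignee=Lena → Lena
id=105: assignee=NULL, reviewer=Yara → Yara
id=106: assignee=NULL, reviewer=Alice → Alice
id=107: assignee=NULL, reviewer=Priya → Priya
id=108: assignee=NULL, reviewer=NULL, fallback_owner=Kai → Kai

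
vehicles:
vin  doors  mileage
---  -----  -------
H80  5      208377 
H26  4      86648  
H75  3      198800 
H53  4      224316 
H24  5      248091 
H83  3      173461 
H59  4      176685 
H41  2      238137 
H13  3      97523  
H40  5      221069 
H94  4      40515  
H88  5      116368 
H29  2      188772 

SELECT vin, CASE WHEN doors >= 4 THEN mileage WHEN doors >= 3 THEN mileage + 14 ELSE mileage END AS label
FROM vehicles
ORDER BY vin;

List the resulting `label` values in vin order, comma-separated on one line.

vin=H13: doors >= 3 → 97537
vin=H24: doors >= 4 → 248091
vin=H26: doors >= 4 → 86648
vin=H29: ELSE → 188772
vin=H40: doors >= 4 → 221069
vin=H41: ELSE → 238137
vin=H53: doors >= 4 → 224316
vin=H59: doors >= 4 → 176685
vin=H75: doors >= 3 → 198814
vin=H80: doors >= 4 → 208377
vin=H83: doors >= 3 → 173475
vin=H88: doors >= 4 → 116368
vin=H94: doors >= 4 → 40515

97537, 248091, 86648, 188772, 221069, 238137, 224316, 176685, 198814, 208377, 173475, 116368, 40515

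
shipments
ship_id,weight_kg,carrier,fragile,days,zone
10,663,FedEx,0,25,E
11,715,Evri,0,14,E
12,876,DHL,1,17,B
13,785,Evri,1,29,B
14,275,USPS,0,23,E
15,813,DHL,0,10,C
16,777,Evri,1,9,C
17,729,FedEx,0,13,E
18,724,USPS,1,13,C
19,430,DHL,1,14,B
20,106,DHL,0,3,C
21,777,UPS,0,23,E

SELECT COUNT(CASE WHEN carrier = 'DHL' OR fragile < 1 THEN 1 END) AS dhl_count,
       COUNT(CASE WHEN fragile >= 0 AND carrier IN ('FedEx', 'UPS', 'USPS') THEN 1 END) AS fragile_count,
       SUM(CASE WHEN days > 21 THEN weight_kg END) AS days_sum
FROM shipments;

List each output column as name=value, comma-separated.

dhl_count=9, fragile_count=5, days_sum=2500

[dhl_count: carrier = 'DHL' OR fragile < 1]
ship_id=10: ✓ → 1
ship_id=11: ✓ → 1
ship_id=12: ✓ → 1
ship_id=13: ✗
ship_id=14: ✓ → 1
ship_id=15: ✓ → 1
ship_id=16: ✗
ship_id=17: ✓ → 1
ship_id=18: ✗
ship_id=19: ✓ → 1
ship_id=20: ✓ → 1
ship_id=21: ✓ → 1
dhl_count = COUNT(1, 1, 1, 1, 1, 1, 1, 1, 1) = 9
—
[fragile_count: fragile >= 0 AND carrier IN ('FedEx', 'UPS', 'USPS')]
ship_id=10: ✓ → 1
ship_id=11: ✗
ship_id=12: ✗
ship_id=13: ✗
ship_id=14: ✓ → 1
ship_id=15: ✗
ship_id=16: ✗
ship_id=17: ✓ → 1
ship_id=18: ✓ → 1
ship_id=19: ✗
ship_id=20: ✗
ship_id=21: ✓ → 1
fragile_count = COUNT(1, 1, 1, 1, 1) = 5
—
[days_sum: days > 21]
ship_id=10: ✓ → 663
ship_id=11: ✗
ship_id=12: ✗
ship_id=13: ✓ → 785
ship_id=14: ✓ → 275
ship_id=15: ✗
ship_id=16: ✗
ship_id=17: ✗
ship_id=18: ✗
ship_id=19: ✗
ship_id=20: ✗
ship_id=21: ✓ → 777
days_sum = 663 + 785 + 275 + 777 = 2500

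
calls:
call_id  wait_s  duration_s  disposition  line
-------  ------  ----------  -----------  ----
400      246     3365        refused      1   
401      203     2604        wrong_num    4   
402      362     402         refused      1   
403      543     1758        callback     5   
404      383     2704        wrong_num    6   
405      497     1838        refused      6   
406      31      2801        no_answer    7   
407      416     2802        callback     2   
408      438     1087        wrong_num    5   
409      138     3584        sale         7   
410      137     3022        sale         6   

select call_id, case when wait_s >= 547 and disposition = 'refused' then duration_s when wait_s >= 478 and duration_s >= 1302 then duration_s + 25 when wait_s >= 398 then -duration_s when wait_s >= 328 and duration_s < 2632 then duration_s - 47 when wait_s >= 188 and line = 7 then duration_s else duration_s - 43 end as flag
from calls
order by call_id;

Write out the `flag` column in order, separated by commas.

3322, 2561, 355, 1783, 2661, 1863, 2758, -2802, -1087, 3541, 2979

call_id=400: ELSE → 3322
call_id=401: ELSE → 2561
call_id=402: wait_s >= 328 and duration_s < 2632 → 355
call_id=403: wait_s >= 478 and duration_s >= 1302 → 1783
call_id=404: ELSE → 2661
call_id=405: wait_s >= 478 and duration_s >= 1302 → 1863
call_id=406: ELSE → 2758
call_id=407: wait_s >= 398 → -2802
call_id=408: wait_s >= 398 → -1087
call_id=409: ELSE → 3541
call_id=410: ELSE → 2979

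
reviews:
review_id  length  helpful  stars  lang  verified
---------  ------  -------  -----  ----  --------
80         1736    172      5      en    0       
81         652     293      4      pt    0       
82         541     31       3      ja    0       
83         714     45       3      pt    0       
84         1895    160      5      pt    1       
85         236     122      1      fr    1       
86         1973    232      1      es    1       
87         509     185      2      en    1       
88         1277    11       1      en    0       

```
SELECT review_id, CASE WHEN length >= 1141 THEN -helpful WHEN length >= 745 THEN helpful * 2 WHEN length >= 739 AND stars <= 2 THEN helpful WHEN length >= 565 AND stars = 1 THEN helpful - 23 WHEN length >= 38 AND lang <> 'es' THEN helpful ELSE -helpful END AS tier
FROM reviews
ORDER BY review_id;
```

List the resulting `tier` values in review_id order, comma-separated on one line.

-172, 293, 31, 45, -160, 122, -232, 185, -11

review_id=80: length >= 1141 → -172
review_id=81: length >= 38 AND lang <> 'es' → 293
review_id=82: length >= 38 AND lang <> 'es' → 31
review_id=83: length >= 38 AND lang <> 'es' → 45
review_id=84: length >= 1141 → -160
review_id=85: length >= 38 AND lang <> 'es' → 122
review_id=86: length >= 1141 → -232
review_id=87: length >= 38 AND lang <> 'es' → 185
review_id=88: length >= 1141 → -11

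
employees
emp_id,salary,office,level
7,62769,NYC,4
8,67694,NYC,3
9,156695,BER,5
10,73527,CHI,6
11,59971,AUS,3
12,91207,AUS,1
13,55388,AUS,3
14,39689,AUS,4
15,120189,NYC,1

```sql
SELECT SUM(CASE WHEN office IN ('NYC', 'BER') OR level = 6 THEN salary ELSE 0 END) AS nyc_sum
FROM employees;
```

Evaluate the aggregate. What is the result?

emp_id=7: ✓ → 62769
emp_id=8: ✓ → 67694
emp_id=9: ✓ → 156695
emp_id=10: ✓ → 73527
emp_id=11: ✗
emp_id=12: ✗
emp_id=13: ✗
emp_id=14: ✗
emp_id=15: ✓ → 120189
nyc_sum = 62769 + 67694 + 156695 + 73527 + 120189 = 480874

480874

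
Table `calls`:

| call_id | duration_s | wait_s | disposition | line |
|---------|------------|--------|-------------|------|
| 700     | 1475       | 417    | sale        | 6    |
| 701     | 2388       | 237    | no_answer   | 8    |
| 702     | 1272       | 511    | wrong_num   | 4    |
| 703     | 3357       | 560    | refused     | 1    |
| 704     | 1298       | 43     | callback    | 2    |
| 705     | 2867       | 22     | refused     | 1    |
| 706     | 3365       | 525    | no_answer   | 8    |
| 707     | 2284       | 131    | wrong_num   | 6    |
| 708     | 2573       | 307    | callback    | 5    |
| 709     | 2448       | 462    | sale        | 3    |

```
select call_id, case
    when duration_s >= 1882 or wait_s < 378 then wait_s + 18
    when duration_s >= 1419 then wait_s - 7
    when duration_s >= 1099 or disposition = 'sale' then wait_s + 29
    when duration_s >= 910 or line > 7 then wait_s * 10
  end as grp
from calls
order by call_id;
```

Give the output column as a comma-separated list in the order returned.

call_id=700: duration_s >= 1419 → 410
call_id=701: duration_s >= 1882 or wait_s < 378 → 255
call_id=702: duration_s >= 1099 or disposition = 'sale' → 540
call_id=703: duration_s >= 1882 or wait_s < 378 → 578
call_id=704: duration_s >= 1882 or wait_s < 378 → 61
call_id=705: duration_s >= 1882 or wait_s < 378 → 40
call_id=706: duration_s >= 1882 or wait_s < 378 → 543
call_id=707: duration_s >= 1882 or wait_s < 378 → 149
call_id=708: duration_s >= 1882 or wait_s < 378 → 325
call_id=709: duration_s >= 1882 or wait_s < 378 → 480

410, 255, 540, 578, 61, 40, 543, 149, 325, 480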